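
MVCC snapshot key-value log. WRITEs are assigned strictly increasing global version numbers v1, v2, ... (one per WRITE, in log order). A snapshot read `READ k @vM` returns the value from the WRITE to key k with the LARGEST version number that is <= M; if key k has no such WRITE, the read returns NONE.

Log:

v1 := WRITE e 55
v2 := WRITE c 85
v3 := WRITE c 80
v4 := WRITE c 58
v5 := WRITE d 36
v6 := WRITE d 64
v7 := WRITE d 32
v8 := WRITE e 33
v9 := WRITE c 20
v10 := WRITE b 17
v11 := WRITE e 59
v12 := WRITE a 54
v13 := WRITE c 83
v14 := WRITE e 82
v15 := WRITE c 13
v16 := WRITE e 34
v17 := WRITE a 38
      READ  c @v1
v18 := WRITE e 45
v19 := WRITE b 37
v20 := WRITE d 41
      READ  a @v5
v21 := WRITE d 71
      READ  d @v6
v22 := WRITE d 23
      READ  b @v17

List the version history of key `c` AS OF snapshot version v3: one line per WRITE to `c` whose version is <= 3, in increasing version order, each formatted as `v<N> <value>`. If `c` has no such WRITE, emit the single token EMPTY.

Scan writes for key=c with version <= 3:
  v1 WRITE e 55 -> skip
  v2 WRITE c 85 -> keep
  v3 WRITE c 80 -> keep
  v4 WRITE c 58 -> drop (> snap)
  v5 WRITE d 36 -> skip
  v6 WRITE d 64 -> skip
  v7 WRITE d 32 -> skip
  v8 WRITE e 33 -> skip
  v9 WRITE c 20 -> drop (> snap)
  v10 WRITE b 17 -> skip
  v11 WRITE e 59 -> skip
  v12 WRITE a 54 -> skip
  v13 WRITE c 83 -> drop (> snap)
  v14 WRITE e 82 -> skip
  v15 WRITE c 13 -> drop (> snap)
  v16 WRITE e 34 -> skip
  v17 WRITE a 38 -> skip
  v18 WRITE e 45 -> skip
  v19 WRITE b 37 -> skip
  v20 WRITE d 41 -> skip
  v21 WRITE d 71 -> skip
  v22 WRITE d 23 -> skip
Collected: [(2, 85), (3, 80)]

Answer: v2 85
v3 80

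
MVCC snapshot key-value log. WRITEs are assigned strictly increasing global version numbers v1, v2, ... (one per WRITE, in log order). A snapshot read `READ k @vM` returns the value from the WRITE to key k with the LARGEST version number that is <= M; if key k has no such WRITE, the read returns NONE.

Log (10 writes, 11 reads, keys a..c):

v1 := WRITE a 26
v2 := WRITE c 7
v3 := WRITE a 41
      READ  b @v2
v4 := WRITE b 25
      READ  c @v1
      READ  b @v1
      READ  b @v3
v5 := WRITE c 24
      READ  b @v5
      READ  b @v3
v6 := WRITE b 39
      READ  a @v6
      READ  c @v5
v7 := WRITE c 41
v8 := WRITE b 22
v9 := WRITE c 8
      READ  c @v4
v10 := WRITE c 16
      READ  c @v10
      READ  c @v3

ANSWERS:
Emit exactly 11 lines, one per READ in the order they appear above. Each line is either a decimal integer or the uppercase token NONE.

Answer: NONE
NONE
NONE
NONE
25
NONE
41
24
7
16
7

Derivation:
v1: WRITE a=26  (a history now [(1, 26)])
v2: WRITE c=7  (c history now [(2, 7)])
v3: WRITE a=41  (a history now [(1, 26), (3, 41)])
READ b @v2: history=[] -> no version <= 2 -> NONE
v4: WRITE b=25  (b history now [(4, 25)])
READ c @v1: history=[(2, 7)] -> no version <= 1 -> NONE
READ b @v1: history=[(4, 25)] -> no version <= 1 -> NONE
READ b @v3: history=[(4, 25)] -> no version <= 3 -> NONE
v5: WRITE c=24  (c history now [(2, 7), (5, 24)])
READ b @v5: history=[(4, 25)] -> pick v4 -> 25
READ b @v3: history=[(4, 25)] -> no version <= 3 -> NONE
v6: WRITE b=39  (b history now [(4, 25), (6, 39)])
READ a @v6: history=[(1, 26), (3, 41)] -> pick v3 -> 41
READ c @v5: history=[(2, 7), (5, 24)] -> pick v5 -> 24
v7: WRITE c=41  (c history now [(2, 7), (5, 24), (7, 41)])
v8: WRITE b=22  (b history now [(4, 25), (6, 39), (8, 22)])
v9: WRITE c=8  (c history now [(2, 7), (5, 24), (7, 41), (9, 8)])
READ c @v4: history=[(2, 7), (5, 24), (7, 41), (9, 8)] -> pick v2 -> 7
v10: WRITE c=16  (c history now [(2, 7), (5, 24), (7, 41), (9, 8), (10, 16)])
READ c @v10: history=[(2, 7), (5, 24), (7, 41), (9, 8), (10, 16)] -> pick v10 -> 16
READ c @v3: history=[(2, 7), (5, 24), (7, 41), (9, 8), (10, 16)] -> pick v2 -> 7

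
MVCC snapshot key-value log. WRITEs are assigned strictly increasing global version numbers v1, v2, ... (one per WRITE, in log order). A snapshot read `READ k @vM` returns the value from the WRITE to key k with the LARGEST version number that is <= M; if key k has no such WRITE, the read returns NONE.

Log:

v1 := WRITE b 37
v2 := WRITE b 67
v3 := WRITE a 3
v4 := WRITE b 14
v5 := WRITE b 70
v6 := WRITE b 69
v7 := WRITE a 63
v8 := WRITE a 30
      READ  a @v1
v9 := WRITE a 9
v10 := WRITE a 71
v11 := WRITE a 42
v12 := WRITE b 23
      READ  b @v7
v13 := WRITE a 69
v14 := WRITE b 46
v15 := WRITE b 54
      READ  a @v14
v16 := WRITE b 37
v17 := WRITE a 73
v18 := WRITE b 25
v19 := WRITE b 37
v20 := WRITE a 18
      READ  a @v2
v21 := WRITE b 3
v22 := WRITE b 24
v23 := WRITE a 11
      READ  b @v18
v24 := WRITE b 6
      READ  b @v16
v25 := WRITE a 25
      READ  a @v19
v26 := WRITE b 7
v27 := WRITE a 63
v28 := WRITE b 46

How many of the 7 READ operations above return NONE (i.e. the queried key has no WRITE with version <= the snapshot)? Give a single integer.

Answer: 2

Derivation:
v1: WRITE b=37  (b history now [(1, 37)])
v2: WRITE b=67  (b history now [(1, 37), (2, 67)])
v3: WRITE a=3  (a history now [(3, 3)])
v4: WRITE b=14  (b history now [(1, 37), (2, 67), (4, 14)])
v5: WRITE b=70  (b history now [(1, 37), (2, 67), (4, 14), (5, 70)])
v6: WRITE b=69  (b history now [(1, 37), (2, 67), (4, 14), (5, 70), (6, 69)])
v7: WRITE a=63  (a history now [(3, 3), (7, 63)])
v8: WRITE a=30  (a history now [(3, 3), (7, 63), (8, 30)])
READ a @v1: history=[(3, 3), (7, 63), (8, 30)] -> no version <= 1 -> NONE
v9: WRITE a=9  (a history now [(3, 3), (7, 63), (8, 30), (9, 9)])
v10: WRITE a=71  (a history now [(3, 3), (7, 63), (8, 30), (9, 9), (10, 71)])
v11: WRITE a=42  (a history now [(3, 3), (7, 63), (8, 30), (9, 9), (10, 71), (11, 42)])
v12: WRITE b=23  (b history now [(1, 37), (2, 67), (4, 14), (5, 70), (6, 69), (12, 23)])
READ b @v7: history=[(1, 37), (2, 67), (4, 14), (5, 70), (6, 69), (12, 23)] -> pick v6 -> 69
v13: WRITE a=69  (a history now [(3, 3), (7, 63), (8, 30), (9, 9), (10, 71), (11, 42), (13, 69)])
v14: WRITE b=46  (b history now [(1, 37), (2, 67), (4, 14), (5, 70), (6, 69), (12, 23), (14, 46)])
v15: WRITE b=54  (b history now [(1, 37), (2, 67), (4, 14), (5, 70), (6, 69), (12, 23), (14, 46), (15, 54)])
READ a @v14: history=[(3, 3), (7, 63), (8, 30), (9, 9), (10, 71), (11, 42), (13, 69)] -> pick v13 -> 69
v16: WRITE b=37  (b history now [(1, 37), (2, 67), (4, 14), (5, 70), (6, 69), (12, 23), (14, 46), (15, 54), (16, 37)])
v17: WRITE a=73  (a history now [(3, 3), (7, 63), (8, 30), (9, 9), (10, 71), (11, 42), (13, 69), (17, 73)])
v18: WRITE b=25  (b history now [(1, 37), (2, 67), (4, 14), (5, 70), (6, 69), (12, 23), (14, 46), (15, 54), (16, 37), (18, 25)])
v19: WRITE b=37  (b history now [(1, 37), (2, 67), (4, 14), (5, 70), (6, 69), (12, 23), (14, 46), (15, 54), (16, 37), (18, 25), (19, 37)])
v20: WRITE a=18  (a history now [(3, 3), (7, 63), (8, 30), (9, 9), (10, 71), (11, 42), (13, 69), (17, 73), (20, 18)])
READ a @v2: history=[(3, 3), (7, 63), (8, 30), (9, 9), (10, 71), (11, 42), (13, 69), (17, 73), (20, 18)] -> no version <= 2 -> NONE
v21: WRITE b=3  (b history now [(1, 37), (2, 67), (4, 14), (5, 70), (6, 69), (12, 23), (14, 46), (15, 54), (16, 37), (18, 25), (19, 37), (21, 3)])
v22: WRITE b=24  (b history now [(1, 37), (2, 67), (4, 14), (5, 70), (6, 69), (12, 23), (14, 46), (15, 54), (16, 37), (18, 25), (19, 37), (21, 3), (22, 24)])
v23: WRITE a=11  (a history now [(3, 3), (7, 63), (8, 30), (9, 9), (10, 71), (11, 42), (13, 69), (17, 73), (20, 18), (23, 11)])
READ b @v18: history=[(1, 37), (2, 67), (4, 14), (5, 70), (6, 69), (12, 23), (14, 46), (15, 54), (16, 37), (18, 25), (19, 37), (21, 3), (22, 24)] -> pick v18 -> 25
v24: WRITE b=6  (b history now [(1, 37), (2, 67), (4, 14), (5, 70), (6, 69), (12, 23), (14, 46), (15, 54), (16, 37), (18, 25), (19, 37), (21, 3), (22, 24), (24, 6)])
READ b @v16: history=[(1, 37), (2, 67), (4, 14), (5, 70), (6, 69), (12, 23), (14, 46), (15, 54), (16, 37), (18, 25), (19, 37), (21, 3), (22, 24), (24, 6)] -> pick v16 -> 37
v25: WRITE a=25  (a history now [(3, 3), (7, 63), (8, 30), (9, 9), (10, 71), (11, 42), (13, 69), (17, 73), (20, 18), (23, 11), (25, 25)])
READ a @v19: history=[(3, 3), (7, 63), (8, 30), (9, 9), (10, 71), (11, 42), (13, 69), (17, 73), (20, 18), (23, 11), (25, 25)] -> pick v17 -> 73
v26: WRITE b=7  (b history now [(1, 37), (2, 67), (4, 14), (5, 70), (6, 69), (12, 23), (14, 46), (15, 54), (16, 37), (18, 25), (19, 37), (21, 3), (22, 24), (24, 6), (26, 7)])
v27: WRITE a=63  (a history now [(3, 3), (7, 63), (8, 30), (9, 9), (10, 71), (11, 42), (13, 69), (17, 73), (20, 18), (23, 11), (25, 25), (27, 63)])
v28: WRITE b=46  (b history now [(1, 37), (2, 67), (4, 14), (5, 70), (6, 69), (12, 23), (14, 46), (15, 54), (16, 37), (18, 25), (19, 37), (21, 3), (22, 24), (24, 6), (26, 7), (28, 46)])
Read results in order: ['NONE', '69', '69', 'NONE', '25', '37', '73']
NONE count = 2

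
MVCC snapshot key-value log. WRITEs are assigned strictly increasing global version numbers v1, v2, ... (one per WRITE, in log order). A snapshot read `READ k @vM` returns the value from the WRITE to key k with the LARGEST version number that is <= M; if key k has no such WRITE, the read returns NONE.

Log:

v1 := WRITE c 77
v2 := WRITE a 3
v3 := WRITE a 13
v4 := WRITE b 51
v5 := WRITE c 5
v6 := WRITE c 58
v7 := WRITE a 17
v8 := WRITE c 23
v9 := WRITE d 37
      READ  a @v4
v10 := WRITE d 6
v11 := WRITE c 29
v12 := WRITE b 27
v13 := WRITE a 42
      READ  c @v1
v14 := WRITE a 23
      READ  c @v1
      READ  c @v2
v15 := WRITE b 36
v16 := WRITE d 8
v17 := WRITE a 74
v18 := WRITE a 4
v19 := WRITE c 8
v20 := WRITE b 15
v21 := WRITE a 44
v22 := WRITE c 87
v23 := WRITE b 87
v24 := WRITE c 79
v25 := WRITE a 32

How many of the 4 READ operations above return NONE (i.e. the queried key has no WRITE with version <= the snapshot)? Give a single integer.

v1: WRITE c=77  (c history now [(1, 77)])
v2: WRITE a=3  (a history now [(2, 3)])
v3: WRITE a=13  (a history now [(2, 3), (3, 13)])
v4: WRITE b=51  (b history now [(4, 51)])
v5: WRITE c=5  (c history now [(1, 77), (5, 5)])
v6: WRITE c=58  (c history now [(1, 77), (5, 5), (6, 58)])
v7: WRITE a=17  (a history now [(2, 3), (3, 13), (7, 17)])
v8: WRITE c=23  (c history now [(1, 77), (5, 5), (6, 58), (8, 23)])
v9: WRITE d=37  (d history now [(9, 37)])
READ a @v4: history=[(2, 3), (3, 13), (7, 17)] -> pick v3 -> 13
v10: WRITE d=6  (d history now [(9, 37), (10, 6)])
v11: WRITE c=29  (c history now [(1, 77), (5, 5), (6, 58), (8, 23), (11, 29)])
v12: WRITE b=27  (b history now [(4, 51), (12, 27)])
v13: WRITE a=42  (a history now [(2, 3), (3, 13), (7, 17), (13, 42)])
READ c @v1: history=[(1, 77), (5, 5), (6, 58), (8, 23), (11, 29)] -> pick v1 -> 77
v14: WRITE a=23  (a history now [(2, 3), (3, 13), (7, 17), (13, 42), (14, 23)])
READ c @v1: history=[(1, 77), (5, 5), (6, 58), (8, 23), (11, 29)] -> pick v1 -> 77
READ c @v2: history=[(1, 77), (5, 5), (6, 58), (8, 23), (11, 29)] -> pick v1 -> 77
v15: WRITE b=36  (b history now [(4, 51), (12, 27), (15, 36)])
v16: WRITE d=8  (d history now [(9, 37), (10, 6), (16, 8)])
v17: WRITE a=74  (a history now [(2, 3), (3, 13), (7, 17), (13, 42), (14, 23), (17, 74)])
v18: WRITE a=4  (a history now [(2, 3), (3, 13), (7, 17), (13, 42), (14, 23), (17, 74), (18, 4)])
v19: WRITE c=8  (c history now [(1, 77), (5, 5), (6, 58), (8, 23), (11, 29), (19, 8)])
v20: WRITE b=15  (b history now [(4, 51), (12, 27), (15, 36), (20, 15)])
v21: WRITE a=44  (a history now [(2, 3), (3, 13), (7, 17), (13, 42), (14, 23), (17, 74), (18, 4), (21, 44)])
v22: WRITE c=87  (c history now [(1, 77), (5, 5), (6, 58), (8, 23), (11, 29), (19, 8), (22, 87)])
v23: WRITE b=87  (b history now [(4, 51), (12, 27), (15, 36), (20, 15), (23, 87)])
v24: WRITE c=79  (c history now [(1, 77), (5, 5), (6, 58), (8, 23), (11, 29), (19, 8), (22, 87), (24, 79)])
v25: WRITE a=32  (a history now [(2, 3), (3, 13), (7, 17), (13, 42), (14, 23), (17, 74), (18, 4), (21, 44), (25, 32)])
Read results in order: ['13', '77', '77', '77']
NONE count = 0

Answer: 0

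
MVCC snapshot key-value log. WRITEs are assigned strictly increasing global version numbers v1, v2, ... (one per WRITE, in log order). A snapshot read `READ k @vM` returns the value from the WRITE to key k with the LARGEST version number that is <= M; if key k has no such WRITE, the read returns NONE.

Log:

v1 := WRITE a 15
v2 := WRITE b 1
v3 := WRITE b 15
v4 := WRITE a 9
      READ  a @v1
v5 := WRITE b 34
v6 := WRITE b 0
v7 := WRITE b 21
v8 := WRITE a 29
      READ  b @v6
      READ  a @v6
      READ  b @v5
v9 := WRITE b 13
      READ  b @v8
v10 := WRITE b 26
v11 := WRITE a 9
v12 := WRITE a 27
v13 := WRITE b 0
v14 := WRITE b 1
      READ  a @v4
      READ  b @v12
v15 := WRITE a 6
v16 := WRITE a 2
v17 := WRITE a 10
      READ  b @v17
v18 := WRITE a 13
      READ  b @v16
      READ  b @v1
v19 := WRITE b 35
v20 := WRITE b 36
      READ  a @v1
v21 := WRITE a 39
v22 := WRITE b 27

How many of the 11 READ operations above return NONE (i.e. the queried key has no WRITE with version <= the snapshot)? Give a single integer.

Answer: 1

Derivation:
v1: WRITE a=15  (a history now [(1, 15)])
v2: WRITE b=1  (b history now [(2, 1)])
v3: WRITE b=15  (b history now [(2, 1), (3, 15)])
v4: WRITE a=9  (a history now [(1, 15), (4, 9)])
READ a @v1: history=[(1, 15), (4, 9)] -> pick v1 -> 15
v5: WRITE b=34  (b history now [(2, 1), (3, 15), (5, 34)])
v6: WRITE b=0  (b history now [(2, 1), (3, 15), (5, 34), (6, 0)])
v7: WRITE b=21  (b history now [(2, 1), (3, 15), (5, 34), (6, 0), (7, 21)])
v8: WRITE a=29  (a history now [(1, 15), (4, 9), (8, 29)])
READ b @v6: history=[(2, 1), (3, 15), (5, 34), (6, 0), (7, 21)] -> pick v6 -> 0
READ a @v6: history=[(1, 15), (4, 9), (8, 29)] -> pick v4 -> 9
READ b @v5: history=[(2, 1), (3, 15), (5, 34), (6, 0), (7, 21)] -> pick v5 -> 34
v9: WRITE b=13  (b history now [(2, 1), (3, 15), (5, 34), (6, 0), (7, 21), (9, 13)])
READ b @v8: history=[(2, 1), (3, 15), (5, 34), (6, 0), (7, 21), (9, 13)] -> pick v7 -> 21
v10: WRITE b=26  (b history now [(2, 1), (3, 15), (5, 34), (6, 0), (7, 21), (9, 13), (10, 26)])
v11: WRITE a=9  (a history now [(1, 15), (4, 9), (8, 29), (11, 9)])
v12: WRITE a=27  (a history now [(1, 15), (4, 9), (8, 29), (11, 9), (12, 27)])
v13: WRITE b=0  (b history now [(2, 1), (3, 15), (5, 34), (6, 0), (7, 21), (9, 13), (10, 26), (13, 0)])
v14: WRITE b=1  (b history now [(2, 1), (3, 15), (5, 34), (6, 0), (7, 21), (9, 13), (10, 26), (13, 0), (14, 1)])
READ a @v4: history=[(1, 15), (4, 9), (8, 29), (11, 9), (12, 27)] -> pick v4 -> 9
READ b @v12: history=[(2, 1), (3, 15), (5, 34), (6, 0), (7, 21), (9, 13), (10, 26), (13, 0), (14, 1)] -> pick v10 -> 26
v15: WRITE a=6  (a history now [(1, 15), (4, 9), (8, 29), (11, 9), (12, 27), (15, 6)])
v16: WRITE a=2  (a history now [(1, 15), (4, 9), (8, 29), (11, 9), (12, 27), (15, 6), (16, 2)])
v17: WRITE a=10  (a history now [(1, 15), (4, 9), (8, 29), (11, 9), (12, 27), (15, 6), (16, 2), (17, 10)])
READ b @v17: history=[(2, 1), (3, 15), (5, 34), (6, 0), (7, 21), (9, 13), (10, 26), (13, 0), (14, 1)] -> pick v14 -> 1
v18: WRITE a=13  (a history now [(1, 15), (4, 9), (8, 29), (11, 9), (12, 27), (15, 6), (16, 2), (17, 10), (18, 13)])
READ b @v16: history=[(2, 1), (3, 15), (5, 34), (6, 0), (7, 21), (9, 13), (10, 26), (13, 0), (14, 1)] -> pick v14 -> 1
READ b @v1: history=[(2, 1), (3, 15), (5, 34), (6, 0), (7, 21), (9, 13), (10, 26), (13, 0), (14, 1)] -> no version <= 1 -> NONE
v19: WRITE b=35  (b history now [(2, 1), (3, 15), (5, 34), (6, 0), (7, 21), (9, 13), (10, 26), (13, 0), (14, 1), (19, 35)])
v20: WRITE b=36  (b history now [(2, 1), (3, 15), (5, 34), (6, 0), (7, 21), (9, 13), (10, 26), (13, 0), (14, 1), (19, 35), (20, 36)])
READ a @v1: history=[(1, 15), (4, 9), (8, 29), (11, 9), (12, 27), (15, 6), (16, 2), (17, 10), (18, 13)] -> pick v1 -> 15
v21: WRITE a=39  (a history now [(1, 15), (4, 9), (8, 29), (11, 9), (12, 27), (15, 6), (16, 2), (17, 10), (18, 13), (21, 39)])
v22: WRITE b=27  (b history now [(2, 1), (3, 15), (5, 34), (6, 0), (7, 21), (9, 13), (10, 26), (13, 0), (14, 1), (19, 35), (20, 36), (22, 27)])
Read results in order: ['15', '0', '9', '34', '21', '9', '26', '1', '1', 'NONE', '15']
NONE count = 1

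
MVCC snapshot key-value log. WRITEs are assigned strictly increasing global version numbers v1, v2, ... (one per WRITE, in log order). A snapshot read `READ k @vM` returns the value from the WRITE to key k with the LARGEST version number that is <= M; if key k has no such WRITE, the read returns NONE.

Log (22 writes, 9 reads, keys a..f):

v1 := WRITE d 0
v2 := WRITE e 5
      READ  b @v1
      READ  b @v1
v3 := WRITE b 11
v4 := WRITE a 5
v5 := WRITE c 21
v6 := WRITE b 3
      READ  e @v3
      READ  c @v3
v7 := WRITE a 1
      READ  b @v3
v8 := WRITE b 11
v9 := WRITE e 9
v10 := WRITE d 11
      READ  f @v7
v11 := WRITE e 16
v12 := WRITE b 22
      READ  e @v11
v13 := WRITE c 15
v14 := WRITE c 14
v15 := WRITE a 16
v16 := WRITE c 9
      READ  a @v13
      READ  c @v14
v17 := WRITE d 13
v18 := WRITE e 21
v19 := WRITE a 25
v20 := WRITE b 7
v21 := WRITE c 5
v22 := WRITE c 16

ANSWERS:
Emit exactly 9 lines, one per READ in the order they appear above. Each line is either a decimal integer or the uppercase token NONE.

v1: WRITE d=0  (d history now [(1, 0)])
v2: WRITE e=5  (e history now [(2, 5)])
READ b @v1: history=[] -> no version <= 1 -> NONE
READ b @v1: history=[] -> no version <= 1 -> NONE
v3: WRITE b=11  (b history now [(3, 11)])
v4: WRITE a=5  (a history now [(4, 5)])
v5: WRITE c=21  (c history now [(5, 21)])
v6: WRITE b=3  (b history now [(3, 11), (6, 3)])
READ e @v3: history=[(2, 5)] -> pick v2 -> 5
READ c @v3: history=[(5, 21)] -> no version <= 3 -> NONE
v7: WRITE a=1  (a history now [(4, 5), (7, 1)])
READ b @v3: history=[(3, 11), (6, 3)] -> pick v3 -> 11
v8: WRITE b=11  (b history now [(3, 11), (6, 3), (8, 11)])
v9: WRITE e=9  (e history now [(2, 5), (9, 9)])
v10: WRITE d=11  (d history now [(1, 0), (10, 11)])
READ f @v7: history=[] -> no version <= 7 -> NONE
v11: WRITE e=16  (e history now [(2, 5), (9, 9), (11, 16)])
v12: WRITE b=22  (b history now [(3, 11), (6, 3), (8, 11), (12, 22)])
READ e @v11: history=[(2, 5), (9, 9), (11, 16)] -> pick v11 -> 16
v13: WRITE c=15  (c history now [(5, 21), (13, 15)])
v14: WRITE c=14  (c history now [(5, 21), (13, 15), (14, 14)])
v15: WRITE a=16  (a history now [(4, 5), (7, 1), (15, 16)])
v16: WRITE c=9  (c history now [(5, 21), (13, 15), (14, 14), (16, 9)])
READ a @v13: history=[(4, 5), (7, 1), (15, 16)] -> pick v7 -> 1
READ c @v14: history=[(5, 21), (13, 15), (14, 14), (16, 9)] -> pick v14 -> 14
v17: WRITE d=13  (d history now [(1, 0), (10, 11), (17, 13)])
v18: WRITE e=21  (e history now [(2, 5), (9, 9), (11, 16), (18, 21)])
v19: WRITE a=25  (a history now [(4, 5), (7, 1), (15, 16), (19, 25)])
v20: WRITE b=7  (b history now [(3, 11), (6, 3), (8, 11), (12, 22), (20, 7)])
v21: WRITE c=5  (c history now [(5, 21), (13, 15), (14, 14), (16, 9), (21, 5)])
v22: WRITE c=16  (c history now [(5, 21), (13, 15), (14, 14), (16, 9), (21, 5), (22, 16)])

Answer: NONE
NONE
5
NONE
11
NONE
16
1
14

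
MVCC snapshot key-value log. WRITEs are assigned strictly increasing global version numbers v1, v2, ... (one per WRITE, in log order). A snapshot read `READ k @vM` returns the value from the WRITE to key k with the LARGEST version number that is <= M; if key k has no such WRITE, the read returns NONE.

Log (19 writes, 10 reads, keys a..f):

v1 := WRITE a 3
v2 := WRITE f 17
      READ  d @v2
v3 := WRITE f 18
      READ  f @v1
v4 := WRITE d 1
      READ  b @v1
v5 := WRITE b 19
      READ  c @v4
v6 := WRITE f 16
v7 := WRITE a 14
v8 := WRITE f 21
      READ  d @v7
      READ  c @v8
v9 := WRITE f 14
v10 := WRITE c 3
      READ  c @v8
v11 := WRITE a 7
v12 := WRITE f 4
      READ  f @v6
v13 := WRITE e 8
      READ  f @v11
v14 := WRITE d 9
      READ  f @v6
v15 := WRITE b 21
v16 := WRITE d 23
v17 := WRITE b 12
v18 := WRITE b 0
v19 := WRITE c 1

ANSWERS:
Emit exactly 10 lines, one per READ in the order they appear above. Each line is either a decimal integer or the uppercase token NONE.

v1: WRITE a=3  (a history now [(1, 3)])
v2: WRITE f=17  (f history now [(2, 17)])
READ d @v2: history=[] -> no version <= 2 -> NONE
v3: WRITE f=18  (f history now [(2, 17), (3, 18)])
READ f @v1: history=[(2, 17), (3, 18)] -> no version <= 1 -> NONE
v4: WRITE d=1  (d history now [(4, 1)])
READ b @v1: history=[] -> no version <= 1 -> NONE
v5: WRITE b=19  (b history now [(5, 19)])
READ c @v4: history=[] -> no version <= 4 -> NONE
v6: WRITE f=16  (f history now [(2, 17), (3, 18), (6, 16)])
v7: WRITE a=14  (a history now [(1, 3), (7, 14)])
v8: WRITE f=21  (f history now [(2, 17), (3, 18), (6, 16), (8, 21)])
READ d @v7: history=[(4, 1)] -> pick v4 -> 1
READ c @v8: history=[] -> no version <= 8 -> NONE
v9: WRITE f=14  (f history now [(2, 17), (3, 18), (6, 16), (8, 21), (9, 14)])
v10: WRITE c=3  (c history now [(10, 3)])
READ c @v8: history=[(10, 3)] -> no version <= 8 -> NONE
v11: WRITE a=7  (a history now [(1, 3), (7, 14), (11, 7)])
v12: WRITE f=4  (f history now [(2, 17), (3, 18), (6, 16), (8, 21), (9, 14), (12, 4)])
READ f @v6: history=[(2, 17), (3, 18), (6, 16), (8, 21), (9, 14), (12, 4)] -> pick v6 -> 16
v13: WRITE e=8  (e history now [(13, 8)])
READ f @v11: history=[(2, 17), (3, 18), (6, 16), (8, 21), (9, 14), (12, 4)] -> pick v9 -> 14
v14: WRITE d=9  (d history now [(4, 1), (14, 9)])
READ f @v6: history=[(2, 17), (3, 18), (6, 16), (8, 21), (9, 14), (12, 4)] -> pick v6 -> 16
v15: WRITE b=21  (b history now [(5, 19), (15, 21)])
v16: WRITE d=23  (d history now [(4, 1), (14, 9), (16, 23)])
v17: WRITE b=12  (b history now [(5, 19), (15, 21), (17, 12)])
v18: WRITE b=0  (b history now [(5, 19), (15, 21), (17, 12), (18, 0)])
v19: WRITE c=1  (c history now [(10, 3), (19, 1)])

Answer: NONE
NONE
NONE
NONE
1
NONE
NONE
16
14
16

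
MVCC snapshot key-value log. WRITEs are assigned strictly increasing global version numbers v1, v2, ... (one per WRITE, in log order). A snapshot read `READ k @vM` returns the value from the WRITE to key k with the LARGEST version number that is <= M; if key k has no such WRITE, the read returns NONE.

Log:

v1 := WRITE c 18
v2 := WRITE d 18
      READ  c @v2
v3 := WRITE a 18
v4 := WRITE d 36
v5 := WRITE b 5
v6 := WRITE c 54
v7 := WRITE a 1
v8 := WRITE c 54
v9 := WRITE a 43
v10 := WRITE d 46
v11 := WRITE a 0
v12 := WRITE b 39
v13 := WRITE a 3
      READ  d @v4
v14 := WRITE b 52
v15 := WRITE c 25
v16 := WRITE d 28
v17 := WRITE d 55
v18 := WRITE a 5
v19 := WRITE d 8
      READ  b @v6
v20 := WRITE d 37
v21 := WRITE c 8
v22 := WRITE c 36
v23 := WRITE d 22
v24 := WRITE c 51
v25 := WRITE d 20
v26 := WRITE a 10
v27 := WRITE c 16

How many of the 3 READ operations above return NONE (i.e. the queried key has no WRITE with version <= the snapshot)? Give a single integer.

Answer: 0

Derivation:
v1: WRITE c=18  (c history now [(1, 18)])
v2: WRITE d=18  (d history now [(2, 18)])
READ c @v2: history=[(1, 18)] -> pick v1 -> 18
v3: WRITE a=18  (a history now [(3, 18)])
v4: WRITE d=36  (d history now [(2, 18), (4, 36)])
v5: WRITE b=5  (b history now [(5, 5)])
v6: WRITE c=54  (c history now [(1, 18), (6, 54)])
v7: WRITE a=1  (a history now [(3, 18), (7, 1)])
v8: WRITE c=54  (c history now [(1, 18), (6, 54), (8, 54)])
v9: WRITE a=43  (a history now [(3, 18), (7, 1), (9, 43)])
v10: WRITE d=46  (d history now [(2, 18), (4, 36), (10, 46)])
v11: WRITE a=0  (a history now [(3, 18), (7, 1), (9, 43), (11, 0)])
v12: WRITE b=39  (b history now [(5, 5), (12, 39)])
v13: WRITE a=3  (a history now [(3, 18), (7, 1), (9, 43), (11, 0), (13, 3)])
READ d @v4: history=[(2, 18), (4, 36), (10, 46)] -> pick v4 -> 36
v14: WRITE b=52  (b history now [(5, 5), (12, 39), (14, 52)])
v15: WRITE c=25  (c history now [(1, 18), (6, 54), (8, 54), (15, 25)])
v16: WRITE d=28  (d history now [(2, 18), (4, 36), (10, 46), (16, 28)])
v17: WRITE d=55  (d history now [(2, 18), (4, 36), (10, 46), (16, 28), (17, 55)])
v18: WRITE a=5  (a history now [(3, 18), (7, 1), (9, 43), (11, 0), (13, 3), (18, 5)])
v19: WRITE d=8  (d history now [(2, 18), (4, 36), (10, 46), (16, 28), (17, 55), (19, 8)])
READ b @v6: history=[(5, 5), (12, 39), (14, 52)] -> pick v5 -> 5
v20: WRITE d=37  (d history now [(2, 18), (4, 36), (10, 46), (16, 28), (17, 55), (19, 8), (20, 37)])
v21: WRITE c=8  (c history now [(1, 18), (6, 54), (8, 54), (15, 25), (21, 8)])
v22: WRITE c=36  (c history now [(1, 18), (6, 54), (8, 54), (15, 25), (21, 8), (22, 36)])
v23: WRITE d=22  (d history now [(2, 18), (4, 36), (10, 46), (16, 28), (17, 55), (19, 8), (20, 37), (23, 22)])
v24: WRITE c=51  (c history now [(1, 18), (6, 54), (8, 54), (15, 25), (21, 8), (22, 36), (24, 51)])
v25: WRITE d=20  (d history now [(2, 18), (4, 36), (10, 46), (16, 28), (17, 55), (19, 8), (20, 37), (23, 22), (25, 20)])
v26: WRITE a=10  (a history now [(3, 18), (7, 1), (9, 43), (11, 0), (13, 3), (18, 5), (26, 10)])
v27: WRITE c=16  (c history now [(1, 18), (6, 54), (8, 54), (15, 25), (21, 8), (22, 36), (24, 51), (27, 16)])
Read results in order: ['18', '36', '5']
NONE count = 0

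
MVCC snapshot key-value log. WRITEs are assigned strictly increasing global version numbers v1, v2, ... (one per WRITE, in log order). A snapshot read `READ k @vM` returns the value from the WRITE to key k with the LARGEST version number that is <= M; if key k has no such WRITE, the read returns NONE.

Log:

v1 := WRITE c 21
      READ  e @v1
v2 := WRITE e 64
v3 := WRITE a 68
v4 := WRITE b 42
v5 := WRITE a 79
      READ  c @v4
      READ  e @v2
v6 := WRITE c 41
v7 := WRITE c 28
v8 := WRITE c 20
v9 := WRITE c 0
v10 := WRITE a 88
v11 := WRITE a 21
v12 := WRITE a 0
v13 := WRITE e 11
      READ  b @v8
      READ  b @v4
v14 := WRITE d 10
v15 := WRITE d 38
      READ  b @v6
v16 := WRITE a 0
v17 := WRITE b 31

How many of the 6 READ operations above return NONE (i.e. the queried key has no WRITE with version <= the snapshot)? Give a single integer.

Answer: 1

Derivation:
v1: WRITE c=21  (c history now [(1, 21)])
READ e @v1: history=[] -> no version <= 1 -> NONE
v2: WRITE e=64  (e history now [(2, 64)])
v3: WRITE a=68  (a history now [(3, 68)])
v4: WRITE b=42  (b history now [(4, 42)])
v5: WRITE a=79  (a history now [(3, 68), (5, 79)])
READ c @v4: history=[(1, 21)] -> pick v1 -> 21
READ e @v2: history=[(2, 64)] -> pick v2 -> 64
v6: WRITE c=41  (c history now [(1, 21), (6, 41)])
v7: WRITE c=28  (c history now [(1, 21), (6, 41), (7, 28)])
v8: WRITE c=20  (c history now [(1, 21), (6, 41), (7, 28), (8, 20)])
v9: WRITE c=0  (c history now [(1, 21), (6, 41), (7, 28), (8, 20), (9, 0)])
v10: WRITE a=88  (a history now [(3, 68), (5, 79), (10, 88)])
v11: WRITE a=21  (a history now [(3, 68), (5, 79), (10, 88), (11, 21)])
v12: WRITE a=0  (a history now [(3, 68), (5, 79), (10, 88), (11, 21), (12, 0)])
v13: WRITE e=11  (e history now [(2, 64), (13, 11)])
READ b @v8: history=[(4, 42)] -> pick v4 -> 42
READ b @v4: history=[(4, 42)] -> pick v4 -> 42
v14: WRITE d=10  (d history now [(14, 10)])
v15: WRITE d=38  (d history now [(14, 10), (15, 38)])
READ b @v6: history=[(4, 42)] -> pick v4 -> 42
v16: WRITE a=0  (a history now [(3, 68), (5, 79), (10, 88), (11, 21), (12, 0), (16, 0)])
v17: WRITE b=31  (b history now [(4, 42), (17, 31)])
Read results in order: ['NONE', '21', '64', '42', '42', '42']
NONE count = 1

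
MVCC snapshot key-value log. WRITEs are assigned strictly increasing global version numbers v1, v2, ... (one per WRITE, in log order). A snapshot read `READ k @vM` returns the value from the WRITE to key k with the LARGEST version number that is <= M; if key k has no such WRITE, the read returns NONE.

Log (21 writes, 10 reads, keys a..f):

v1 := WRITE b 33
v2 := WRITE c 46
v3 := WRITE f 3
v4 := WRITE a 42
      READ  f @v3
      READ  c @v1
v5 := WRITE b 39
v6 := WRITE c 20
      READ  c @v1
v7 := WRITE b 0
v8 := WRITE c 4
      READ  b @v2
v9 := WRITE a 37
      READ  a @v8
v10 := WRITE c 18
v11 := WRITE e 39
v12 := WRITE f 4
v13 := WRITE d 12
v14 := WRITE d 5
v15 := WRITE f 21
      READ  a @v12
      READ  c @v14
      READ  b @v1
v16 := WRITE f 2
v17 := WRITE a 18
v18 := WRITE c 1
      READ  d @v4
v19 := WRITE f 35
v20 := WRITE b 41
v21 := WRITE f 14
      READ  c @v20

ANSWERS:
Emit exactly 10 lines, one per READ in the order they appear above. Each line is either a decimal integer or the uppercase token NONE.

v1: WRITE b=33  (b history now [(1, 33)])
v2: WRITE c=46  (c history now [(2, 46)])
v3: WRITE f=3  (f history now [(3, 3)])
v4: WRITE a=42  (a history now [(4, 42)])
READ f @v3: history=[(3, 3)] -> pick v3 -> 3
READ c @v1: history=[(2, 46)] -> no version <= 1 -> NONE
v5: WRITE b=39  (b history now [(1, 33), (5, 39)])
v6: WRITE c=20  (c history now [(2, 46), (6, 20)])
READ c @v1: history=[(2, 46), (6, 20)] -> no version <= 1 -> NONE
v7: WRITE b=0  (b history now [(1, 33), (5, 39), (7, 0)])
v8: WRITE c=4  (c history now [(2, 46), (6, 20), (8, 4)])
READ b @v2: history=[(1, 33), (5, 39), (7, 0)] -> pick v1 -> 33
v9: WRITE a=37  (a history now [(4, 42), (9, 37)])
READ a @v8: history=[(4, 42), (9, 37)] -> pick v4 -> 42
v10: WRITE c=18  (c history now [(2, 46), (6, 20), (8, 4), (10, 18)])
v11: WRITE e=39  (e history now [(11, 39)])
v12: WRITE f=4  (f history now [(3, 3), (12, 4)])
v13: WRITE d=12  (d history now [(13, 12)])
v14: WRITE d=5  (d history now [(13, 12), (14, 5)])
v15: WRITE f=21  (f history now [(3, 3), (12, 4), (15, 21)])
READ a @v12: history=[(4, 42), (9, 37)] -> pick v9 -> 37
READ c @v14: history=[(2, 46), (6, 20), (8, 4), (10, 18)] -> pick v10 -> 18
READ b @v1: history=[(1, 33), (5, 39), (7, 0)] -> pick v1 -> 33
v16: WRITE f=2  (f history now [(3, 3), (12, 4), (15, 21), (16, 2)])
v17: WRITE a=18  (a history now [(4, 42), (9, 37), (17, 18)])
v18: WRITE c=1  (c history now [(2, 46), (6, 20), (8, 4), (10, 18), (18, 1)])
READ d @v4: history=[(13, 12), (14, 5)] -> no version <= 4 -> NONE
v19: WRITE f=35  (f history now [(3, 3), (12, 4), (15, 21), (16, 2), (19, 35)])
v20: WRITE b=41  (b history now [(1, 33), (5, 39), (7, 0), (20, 41)])
v21: WRITE f=14  (f history now [(3, 3), (12, 4), (15, 21), (16, 2), (19, 35), (21, 14)])
READ c @v20: history=[(2, 46), (6, 20), (8, 4), (10, 18), (18, 1)] -> pick v18 -> 1

Answer: 3
NONE
NONE
33
42
37
18
33
NONE
1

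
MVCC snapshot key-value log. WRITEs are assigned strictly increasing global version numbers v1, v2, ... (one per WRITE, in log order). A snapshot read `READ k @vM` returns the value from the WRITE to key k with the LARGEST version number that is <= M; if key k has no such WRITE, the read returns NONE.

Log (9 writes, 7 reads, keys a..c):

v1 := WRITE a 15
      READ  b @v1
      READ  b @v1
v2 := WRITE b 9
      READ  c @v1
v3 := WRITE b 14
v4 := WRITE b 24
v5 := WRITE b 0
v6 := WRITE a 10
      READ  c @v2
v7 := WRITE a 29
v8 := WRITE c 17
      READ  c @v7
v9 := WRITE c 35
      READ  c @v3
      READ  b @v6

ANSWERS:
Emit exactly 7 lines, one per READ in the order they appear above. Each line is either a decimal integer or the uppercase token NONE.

v1: WRITE a=15  (a history now [(1, 15)])
READ b @v1: history=[] -> no version <= 1 -> NONE
READ b @v1: history=[] -> no version <= 1 -> NONE
v2: WRITE b=9  (b history now [(2, 9)])
READ c @v1: history=[] -> no version <= 1 -> NONE
v3: WRITE b=14  (b history now [(2, 9), (3, 14)])
v4: WRITE b=24  (b history now [(2, 9), (3, 14), (4, 24)])
v5: WRITE b=0  (b history now [(2, 9), (3, 14), (4, 24), (5, 0)])
v6: WRITE a=10  (a history now [(1, 15), (6, 10)])
READ c @v2: history=[] -> no version <= 2 -> NONE
v7: WRITE a=29  (a history now [(1, 15), (6, 10), (7, 29)])
v8: WRITE c=17  (c history now [(8, 17)])
READ c @v7: history=[(8, 17)] -> no version <= 7 -> NONE
v9: WRITE c=35  (c history now [(8, 17), (9, 35)])
READ c @v3: history=[(8, 17), (9, 35)] -> no version <= 3 -> NONE
READ b @v6: history=[(2, 9), (3, 14), (4, 24), (5, 0)] -> pick v5 -> 0

Answer: NONE
NONE
NONE
NONE
NONE
NONE
0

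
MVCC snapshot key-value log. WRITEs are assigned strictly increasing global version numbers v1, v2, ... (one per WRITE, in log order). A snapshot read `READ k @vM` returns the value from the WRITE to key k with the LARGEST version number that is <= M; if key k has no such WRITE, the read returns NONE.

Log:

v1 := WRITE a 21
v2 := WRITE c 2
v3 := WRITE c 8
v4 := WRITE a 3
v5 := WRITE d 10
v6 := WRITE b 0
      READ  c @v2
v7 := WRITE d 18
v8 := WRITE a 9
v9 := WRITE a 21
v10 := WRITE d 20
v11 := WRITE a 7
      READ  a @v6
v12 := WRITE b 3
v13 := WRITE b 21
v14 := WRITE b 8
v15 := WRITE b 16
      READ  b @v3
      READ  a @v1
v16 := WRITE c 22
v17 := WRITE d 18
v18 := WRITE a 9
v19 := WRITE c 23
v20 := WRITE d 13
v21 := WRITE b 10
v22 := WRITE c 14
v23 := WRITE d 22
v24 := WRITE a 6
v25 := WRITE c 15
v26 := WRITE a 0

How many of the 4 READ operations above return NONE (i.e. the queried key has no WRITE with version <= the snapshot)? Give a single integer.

Answer: 1

Derivation:
v1: WRITE a=21  (a history now [(1, 21)])
v2: WRITE c=2  (c history now [(2, 2)])
v3: WRITE c=8  (c history now [(2, 2), (3, 8)])
v4: WRITE a=3  (a history now [(1, 21), (4, 3)])
v5: WRITE d=10  (d history now [(5, 10)])
v6: WRITE b=0  (b history now [(6, 0)])
READ c @v2: history=[(2, 2), (3, 8)] -> pick v2 -> 2
v7: WRITE d=18  (d history now [(5, 10), (7, 18)])
v8: WRITE a=9  (a history now [(1, 21), (4, 3), (8, 9)])
v9: WRITE a=21  (a history now [(1, 21), (4, 3), (8, 9), (9, 21)])
v10: WRITE d=20  (d history now [(5, 10), (7, 18), (10, 20)])
v11: WRITE a=7  (a history now [(1, 21), (4, 3), (8, 9), (9, 21), (11, 7)])
READ a @v6: history=[(1, 21), (4, 3), (8, 9), (9, 21), (11, 7)] -> pick v4 -> 3
v12: WRITE b=3  (b history now [(6, 0), (12, 3)])
v13: WRITE b=21  (b history now [(6, 0), (12, 3), (13, 21)])
v14: WRITE b=8  (b history now [(6, 0), (12, 3), (13, 21), (14, 8)])
v15: WRITE b=16  (b history now [(6, 0), (12, 3), (13, 21), (14, 8), (15, 16)])
READ b @v3: history=[(6, 0), (12, 3), (13, 21), (14, 8), (15, 16)] -> no version <= 3 -> NONE
READ a @v1: history=[(1, 21), (4, 3), (8, 9), (9, 21), (11, 7)] -> pick v1 -> 21
v16: WRITE c=22  (c history now [(2, 2), (3, 8), (16, 22)])
v17: WRITE d=18  (d history now [(5, 10), (7, 18), (10, 20), (17, 18)])
v18: WRITE a=9  (a history now [(1, 21), (4, 3), (8, 9), (9, 21), (11, 7), (18, 9)])
v19: WRITE c=23  (c history now [(2, 2), (3, 8), (16, 22), (19, 23)])
v20: WRITE d=13  (d history now [(5, 10), (7, 18), (10, 20), (17, 18), (20, 13)])
v21: WRITE b=10  (b history now [(6, 0), (12, 3), (13, 21), (14, 8), (15, 16), (21, 10)])
v22: WRITE c=14  (c history now [(2, 2), (3, 8), (16, 22), (19, 23), (22, 14)])
v23: WRITE d=22  (d history now [(5, 10), (7, 18), (10, 20), (17, 18), (20, 13), (23, 22)])
v24: WRITE a=6  (a history now [(1, 21), (4, 3), (8, 9), (9, 21), (11, 7), (18, 9), (24, 6)])
v25: WRITE c=15  (c history now [(2, 2), (3, 8), (16, 22), (19, 23), (22, 14), (25, 15)])
v26: WRITE a=0  (a history now [(1, 21), (4, 3), (8, 9), (9, 21), (11, 7), (18, 9), (24, 6), (26, 0)])
Read results in order: ['2', '3', 'NONE', '21']
NONE count = 1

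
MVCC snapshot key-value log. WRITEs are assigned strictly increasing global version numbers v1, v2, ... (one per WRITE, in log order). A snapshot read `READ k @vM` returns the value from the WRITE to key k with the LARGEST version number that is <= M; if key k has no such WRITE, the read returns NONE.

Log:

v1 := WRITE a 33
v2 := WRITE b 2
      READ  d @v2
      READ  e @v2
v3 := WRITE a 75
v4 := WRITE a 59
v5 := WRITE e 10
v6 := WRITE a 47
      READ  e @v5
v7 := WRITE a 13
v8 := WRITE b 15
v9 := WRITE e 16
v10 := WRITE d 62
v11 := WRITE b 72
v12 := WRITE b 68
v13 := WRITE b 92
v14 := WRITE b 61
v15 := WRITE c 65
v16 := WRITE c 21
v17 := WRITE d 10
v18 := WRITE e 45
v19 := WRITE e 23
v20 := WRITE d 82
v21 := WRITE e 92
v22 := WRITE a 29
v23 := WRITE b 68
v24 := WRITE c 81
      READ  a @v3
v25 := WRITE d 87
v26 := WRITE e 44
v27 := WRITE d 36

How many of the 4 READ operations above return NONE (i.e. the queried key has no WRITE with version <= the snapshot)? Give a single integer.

v1: WRITE a=33  (a history now [(1, 33)])
v2: WRITE b=2  (b history now [(2, 2)])
READ d @v2: history=[] -> no version <= 2 -> NONE
READ e @v2: history=[] -> no version <= 2 -> NONE
v3: WRITE a=75  (a history now [(1, 33), (3, 75)])
v4: WRITE a=59  (a history now [(1, 33), (3, 75), (4, 59)])
v5: WRITE e=10  (e history now [(5, 10)])
v6: WRITE a=47  (a history now [(1, 33), (3, 75), (4, 59), (6, 47)])
READ e @v5: history=[(5, 10)] -> pick v5 -> 10
v7: WRITE a=13  (a history now [(1, 33), (3, 75), (4, 59), (6, 47), (7, 13)])
v8: WRITE b=15  (b history now [(2, 2), (8, 15)])
v9: WRITE e=16  (e history now [(5, 10), (9, 16)])
v10: WRITE d=62  (d history now [(10, 62)])
v11: WRITE b=72  (b history now [(2, 2), (8, 15), (11, 72)])
v12: WRITE b=68  (b history now [(2, 2), (8, 15), (11, 72), (12, 68)])
v13: WRITE b=92  (b history now [(2, 2), (8, 15), (11, 72), (12, 68), (13, 92)])
v14: WRITE b=61  (b history now [(2, 2), (8, 15), (11, 72), (12, 68), (13, 92), (14, 61)])
v15: WRITE c=65  (c history now [(15, 65)])
v16: WRITE c=21  (c history now [(15, 65), (16, 21)])
v17: WRITE d=10  (d history now [(10, 62), (17, 10)])
v18: WRITE e=45  (e history now [(5, 10), (9, 16), (18, 45)])
v19: WRITE e=23  (e history now [(5, 10), (9, 16), (18, 45), (19, 23)])
v20: WRITE d=82  (d history now [(10, 62), (17, 10), (20, 82)])
v21: WRITE e=92  (e history now [(5, 10), (9, 16), (18, 45), (19, 23), (21, 92)])
v22: WRITE a=29  (a history now [(1, 33), (3, 75), (4, 59), (6, 47), (7, 13), (22, 29)])
v23: WRITE b=68  (b history now [(2, 2), (8, 15), (11, 72), (12, 68), (13, 92), (14, 61), (23, 68)])
v24: WRITE c=81  (c history now [(15, 65), (16, 21), (24, 81)])
READ a @v3: history=[(1, 33), (3, 75), (4, 59), (6, 47), (7, 13), (22, 29)] -> pick v3 -> 75
v25: WRITE d=87  (d history now [(10, 62), (17, 10), (20, 82), (25, 87)])
v26: WRITE e=44  (e history now [(5, 10), (9, 16), (18, 45), (19, 23), (21, 92), (26, 44)])
v27: WRITE d=36  (d history now [(10, 62), (17, 10), (20, 82), (25, 87), (27, 36)])
Read results in order: ['NONE', 'NONE', '10', '75']
NONE count = 2

Answer: 2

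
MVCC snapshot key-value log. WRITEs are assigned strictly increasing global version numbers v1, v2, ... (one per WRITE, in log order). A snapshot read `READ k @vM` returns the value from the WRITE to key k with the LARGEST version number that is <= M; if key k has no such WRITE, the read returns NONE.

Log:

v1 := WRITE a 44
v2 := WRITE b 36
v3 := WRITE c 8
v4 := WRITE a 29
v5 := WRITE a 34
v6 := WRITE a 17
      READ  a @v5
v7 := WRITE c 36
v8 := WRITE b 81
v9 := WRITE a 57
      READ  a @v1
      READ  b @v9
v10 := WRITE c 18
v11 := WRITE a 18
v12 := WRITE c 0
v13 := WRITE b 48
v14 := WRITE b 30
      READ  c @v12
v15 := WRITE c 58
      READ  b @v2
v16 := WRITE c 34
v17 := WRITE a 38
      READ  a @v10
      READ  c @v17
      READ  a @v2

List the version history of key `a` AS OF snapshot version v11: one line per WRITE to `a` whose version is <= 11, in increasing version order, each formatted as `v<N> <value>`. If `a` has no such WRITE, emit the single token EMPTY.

Answer: v1 44
v4 29
v5 34
v6 17
v9 57
v11 18

Derivation:
Scan writes for key=a with version <= 11:
  v1 WRITE a 44 -> keep
  v2 WRITE b 36 -> skip
  v3 WRITE c 8 -> skip
  v4 WRITE a 29 -> keep
  v5 WRITE a 34 -> keep
  v6 WRITE a 17 -> keep
  v7 WRITE c 36 -> skip
  v8 WRITE b 81 -> skip
  v9 WRITE a 57 -> keep
  v10 WRITE c 18 -> skip
  v11 WRITE a 18 -> keep
  v12 WRITE c 0 -> skip
  v13 WRITE b 48 -> skip
  v14 WRITE b 30 -> skip
  v15 WRITE c 58 -> skip
  v16 WRITE c 34 -> skip
  v17 WRITE a 38 -> drop (> snap)
Collected: [(1, 44), (4, 29), (5, 34), (6, 17), (9, 57), (11, 18)]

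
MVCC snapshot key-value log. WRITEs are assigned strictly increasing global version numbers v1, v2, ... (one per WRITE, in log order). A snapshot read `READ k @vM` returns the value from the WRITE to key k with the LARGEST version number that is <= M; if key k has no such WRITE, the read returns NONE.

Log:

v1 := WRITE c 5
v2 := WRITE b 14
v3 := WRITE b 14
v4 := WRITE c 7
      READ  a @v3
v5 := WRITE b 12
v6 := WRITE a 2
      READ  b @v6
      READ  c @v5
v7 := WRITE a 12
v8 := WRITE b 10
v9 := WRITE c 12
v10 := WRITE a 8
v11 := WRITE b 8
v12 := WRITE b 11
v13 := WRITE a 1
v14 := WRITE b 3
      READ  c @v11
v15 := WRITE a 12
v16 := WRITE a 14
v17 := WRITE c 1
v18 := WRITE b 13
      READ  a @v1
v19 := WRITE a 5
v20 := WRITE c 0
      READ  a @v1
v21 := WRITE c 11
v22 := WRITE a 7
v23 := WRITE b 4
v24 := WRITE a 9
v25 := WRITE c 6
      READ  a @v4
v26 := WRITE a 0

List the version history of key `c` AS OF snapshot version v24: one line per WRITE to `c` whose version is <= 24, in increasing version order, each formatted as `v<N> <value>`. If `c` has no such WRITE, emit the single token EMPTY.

Answer: v1 5
v4 7
v9 12
v17 1
v20 0
v21 11

Derivation:
Scan writes for key=c with version <= 24:
  v1 WRITE c 5 -> keep
  v2 WRITE b 14 -> skip
  v3 WRITE b 14 -> skip
  v4 WRITE c 7 -> keep
  v5 WRITE b 12 -> skip
  v6 WRITE a 2 -> skip
  v7 WRITE a 12 -> skip
  v8 WRITE b 10 -> skip
  v9 WRITE c 12 -> keep
  v10 WRITE a 8 -> skip
  v11 WRITE b 8 -> skip
  v12 WRITE b 11 -> skip
  v13 WRITE a 1 -> skip
  v14 WRITE b 3 -> skip
  v15 WRITE a 12 -> skip
  v16 WRITE a 14 -> skip
  v17 WRITE c 1 -> keep
  v18 WRITE b 13 -> skip
  v19 WRITE a 5 -> skip
  v20 WRITE c 0 -> keep
  v21 WRITE c 11 -> keep
  v22 WRITE a 7 -> skip
  v23 WRITE b 4 -> skip
  v24 WRITE a 9 -> skip
  v25 WRITE c 6 -> drop (> snap)
  v26 WRITE a 0 -> skip
Collected: [(1, 5), (4, 7), (9, 12), (17, 1), (20, 0), (21, 11)]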